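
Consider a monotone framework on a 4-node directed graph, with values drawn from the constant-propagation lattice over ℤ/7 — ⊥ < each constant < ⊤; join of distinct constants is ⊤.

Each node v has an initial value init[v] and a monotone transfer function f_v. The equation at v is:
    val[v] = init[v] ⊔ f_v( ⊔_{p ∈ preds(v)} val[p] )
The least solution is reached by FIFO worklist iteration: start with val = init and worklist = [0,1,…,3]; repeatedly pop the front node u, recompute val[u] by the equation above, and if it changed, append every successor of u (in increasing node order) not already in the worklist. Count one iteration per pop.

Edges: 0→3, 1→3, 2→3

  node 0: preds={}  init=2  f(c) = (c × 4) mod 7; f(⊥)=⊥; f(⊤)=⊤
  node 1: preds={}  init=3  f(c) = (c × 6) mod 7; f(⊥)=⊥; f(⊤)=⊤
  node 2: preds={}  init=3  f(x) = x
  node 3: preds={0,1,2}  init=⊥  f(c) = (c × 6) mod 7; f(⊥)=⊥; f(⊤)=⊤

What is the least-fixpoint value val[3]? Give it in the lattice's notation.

⊤

Iteration log — 4 steps:
  step 1. node 0  ⊔preds=⊥  new=2  stable
  step 2. node 1  ⊔preds=⊥  new=3  stable
  step 3. node 2  ⊔preds=⊥  new=3  stable
  step 4. node 3  ⊔preds=⊤  new=⊤  old=⊥  +wl: 

Least fixpoint reached:
  node 0: 2
  node 1: 3
  node 2: 3
  node 3: ⊤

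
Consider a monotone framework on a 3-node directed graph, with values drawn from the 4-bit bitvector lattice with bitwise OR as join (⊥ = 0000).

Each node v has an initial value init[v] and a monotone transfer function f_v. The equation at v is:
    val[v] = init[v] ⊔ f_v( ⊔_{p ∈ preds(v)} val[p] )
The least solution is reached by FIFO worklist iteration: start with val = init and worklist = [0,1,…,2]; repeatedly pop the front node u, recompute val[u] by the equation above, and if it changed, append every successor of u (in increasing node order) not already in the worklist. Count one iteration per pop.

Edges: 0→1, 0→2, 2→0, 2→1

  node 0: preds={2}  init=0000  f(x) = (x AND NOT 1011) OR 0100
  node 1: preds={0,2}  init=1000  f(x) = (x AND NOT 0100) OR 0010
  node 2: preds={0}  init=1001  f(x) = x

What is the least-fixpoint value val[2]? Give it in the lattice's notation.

Iteration log — 5 steps:
  step 1. node 0  ⊔preds=1001  new=0100  old=0000  +wl: 
  step 2. node 1  ⊔preds=1101  new=1011  old=1000  +wl: 
  step 3. node 2  ⊔preds=0100  new=1101  old=1001  +wl: 0,1
  step 4. node 0  ⊔preds=1101  new=0100  stable
  step 5. node 1  ⊔preds=1101  new=1011  stable

Least fixpoint reached:
  node 0: 0100
  node 1: 1011
  node 2: 1101

1101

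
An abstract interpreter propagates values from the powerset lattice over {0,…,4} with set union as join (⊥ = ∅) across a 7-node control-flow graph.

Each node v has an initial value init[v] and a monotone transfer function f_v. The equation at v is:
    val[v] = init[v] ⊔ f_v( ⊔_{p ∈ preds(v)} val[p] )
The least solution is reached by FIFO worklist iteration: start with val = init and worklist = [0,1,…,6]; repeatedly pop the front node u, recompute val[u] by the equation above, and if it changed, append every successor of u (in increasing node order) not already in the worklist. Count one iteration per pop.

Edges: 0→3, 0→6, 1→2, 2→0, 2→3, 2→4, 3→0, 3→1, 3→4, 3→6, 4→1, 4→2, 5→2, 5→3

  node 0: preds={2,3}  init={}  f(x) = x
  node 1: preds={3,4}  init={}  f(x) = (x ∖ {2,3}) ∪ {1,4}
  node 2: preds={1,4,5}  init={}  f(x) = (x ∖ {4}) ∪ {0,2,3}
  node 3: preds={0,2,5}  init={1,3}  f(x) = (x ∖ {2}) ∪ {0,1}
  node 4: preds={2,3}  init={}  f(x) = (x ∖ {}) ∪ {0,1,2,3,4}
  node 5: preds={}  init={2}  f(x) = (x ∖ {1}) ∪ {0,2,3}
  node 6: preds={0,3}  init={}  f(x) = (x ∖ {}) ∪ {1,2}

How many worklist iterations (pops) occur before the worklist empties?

Trace (12 dequeues):
  [1] u=0 | in {1,3} | out {1,3} | prev {} | push {}
  [2] u=1 | in {1,3} | out {1,4} | prev {} | push {}
  [3] u=2 | in {1,2,4} | out {0,1,2,3} | prev {} | push {0}
  [4] u=3 | in {0,1,2,3} | out {0,1,3} | prev {1,3} | push {1}
  [5] u=4 | in {0,1,2,3} | out {0,1,2,3,4} | prev {} | push {2}
  [6] u=5 | in {} | out {0,2,3} | prev {2} | push {3}
  [7] u=6 | in {0,1,3} | out {0,1,2,3} | prev {} | push {}
  [8] u=0 | in {0,1,2,3} | out {0,1,2,3} | prev {1,3} | push {6}
  [9] u=1 | in {0,1,2,3,4} | out {0,1,4} | prev {1,4} | push {}
  [10] u=2 | in {0,1,2,3,4} | out {0,1,2,3} | ==
  [11] u=3 | in {0,1,2,3} | out {0,1,3} | ==
  [12] u=6 | in {0,1,2,3} | out {0,1,2,3} | ==

Converged values:
  [0] {0,1,2,3}
  [1] {0,1,4}
  [2] {0,1,2,3}
  [3] {0,1,3}
  [4] {0,1,2,3,4}
  [5] {0,2,3}
  [6] {0,1,2,3}

12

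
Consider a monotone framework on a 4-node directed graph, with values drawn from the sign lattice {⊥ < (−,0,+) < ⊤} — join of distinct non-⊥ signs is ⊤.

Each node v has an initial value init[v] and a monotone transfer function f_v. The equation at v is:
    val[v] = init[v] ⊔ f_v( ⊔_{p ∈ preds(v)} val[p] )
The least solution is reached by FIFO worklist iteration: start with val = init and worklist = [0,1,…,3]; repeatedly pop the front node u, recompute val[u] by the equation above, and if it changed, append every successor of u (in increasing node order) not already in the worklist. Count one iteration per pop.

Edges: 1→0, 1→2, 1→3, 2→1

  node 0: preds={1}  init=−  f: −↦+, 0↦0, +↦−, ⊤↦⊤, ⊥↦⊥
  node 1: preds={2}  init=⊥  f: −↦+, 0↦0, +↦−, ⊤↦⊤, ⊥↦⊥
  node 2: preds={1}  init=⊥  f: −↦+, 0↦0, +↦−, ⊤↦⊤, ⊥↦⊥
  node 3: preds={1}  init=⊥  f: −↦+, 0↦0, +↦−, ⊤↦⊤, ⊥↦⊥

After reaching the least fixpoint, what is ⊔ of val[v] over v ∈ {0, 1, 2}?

Iteration log — 4 steps:
  step 1. node 0  ⊔preds=⊥  new=−  stable
  step 2. node 1  ⊔preds=⊥  new=⊥  stable
  step 3. node 2  ⊔preds=⊥  new=⊥  stable
  step 4. node 3  ⊔preds=⊥  new=⊥  stable

Least fixpoint reached:
  node 0: −
  node 1: ⊥
  node 2: ⊥
  node 3: ⊥

−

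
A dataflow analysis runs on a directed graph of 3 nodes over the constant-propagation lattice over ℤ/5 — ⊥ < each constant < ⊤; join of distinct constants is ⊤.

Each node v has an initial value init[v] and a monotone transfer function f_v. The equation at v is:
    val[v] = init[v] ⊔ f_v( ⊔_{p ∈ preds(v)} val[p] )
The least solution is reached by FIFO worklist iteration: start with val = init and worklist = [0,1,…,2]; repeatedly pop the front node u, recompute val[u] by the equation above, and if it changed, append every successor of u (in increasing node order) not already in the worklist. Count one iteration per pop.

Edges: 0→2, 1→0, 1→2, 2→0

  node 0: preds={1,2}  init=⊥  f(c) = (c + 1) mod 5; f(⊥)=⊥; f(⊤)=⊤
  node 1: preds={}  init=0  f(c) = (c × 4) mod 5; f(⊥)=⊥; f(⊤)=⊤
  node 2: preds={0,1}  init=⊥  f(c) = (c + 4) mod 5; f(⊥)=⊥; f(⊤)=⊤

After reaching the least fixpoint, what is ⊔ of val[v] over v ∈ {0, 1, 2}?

Trace (5 dequeues):
  [1] u=0 | in 0 | out 1 | prev ⊥ | push {}
  [2] u=1 | in ⊥ | out 0 | ==
  [3] u=2 | in ⊤ | out ⊤ | prev ⊥ | push {0}
  [4] u=0 | in ⊤ | out ⊤ | prev 1 | push {2}
  [5] u=2 | in ⊤ | out ⊤ | ==

Converged values:
  [0] ⊤
  [1] 0
  [2] ⊤

⊤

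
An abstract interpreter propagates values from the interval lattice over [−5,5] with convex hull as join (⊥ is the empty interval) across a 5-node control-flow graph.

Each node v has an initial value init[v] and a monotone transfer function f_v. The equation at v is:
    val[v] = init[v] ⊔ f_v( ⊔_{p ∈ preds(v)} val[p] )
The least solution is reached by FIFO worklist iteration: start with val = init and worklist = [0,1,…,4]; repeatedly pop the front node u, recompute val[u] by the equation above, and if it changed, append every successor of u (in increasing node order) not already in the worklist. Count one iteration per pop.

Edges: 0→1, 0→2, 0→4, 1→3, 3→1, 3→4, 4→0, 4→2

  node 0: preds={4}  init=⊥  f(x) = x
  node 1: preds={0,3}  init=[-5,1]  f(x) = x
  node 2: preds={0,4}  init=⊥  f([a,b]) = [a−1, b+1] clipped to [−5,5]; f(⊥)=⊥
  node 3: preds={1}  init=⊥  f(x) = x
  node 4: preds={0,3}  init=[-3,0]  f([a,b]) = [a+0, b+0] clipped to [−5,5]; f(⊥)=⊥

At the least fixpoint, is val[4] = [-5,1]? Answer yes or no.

Trace (10 dequeues):
  [1] u=0 | in [-3,0] | out [-3,0] | prev ⊥ | push {}
  [2] u=1 | in [-3,0] | out [-5,1] | ==
  [3] u=2 | in [-3,0] | out [-4,1] | prev ⊥ | push {}
  [4] u=3 | in [-5,1] | out [-5,1] | prev ⊥ | push {1}
  [5] u=4 | in [-5,1] | out [-5,1] | prev [-3,0] | push {0,2}
  [6] u=1 | in [-5,1] | out [-5,1] | ==
  [7] u=0 | in [-5,1] | out [-5,1] | prev [-3,0] | push {1,4}
  [8] u=2 | in [-5,1] | out [-5,2] | prev [-4,1] | push {}
  [9] u=1 | in [-5,1] | out [-5,1] | ==
  [10] u=4 | in [-5,1] | out [-5,1] | ==

Converged values:
  [0] [-5,1]
  [1] [-5,1]
  [2] [-5,2]
  [3] [-5,1]
  [4] [-5,1]

yes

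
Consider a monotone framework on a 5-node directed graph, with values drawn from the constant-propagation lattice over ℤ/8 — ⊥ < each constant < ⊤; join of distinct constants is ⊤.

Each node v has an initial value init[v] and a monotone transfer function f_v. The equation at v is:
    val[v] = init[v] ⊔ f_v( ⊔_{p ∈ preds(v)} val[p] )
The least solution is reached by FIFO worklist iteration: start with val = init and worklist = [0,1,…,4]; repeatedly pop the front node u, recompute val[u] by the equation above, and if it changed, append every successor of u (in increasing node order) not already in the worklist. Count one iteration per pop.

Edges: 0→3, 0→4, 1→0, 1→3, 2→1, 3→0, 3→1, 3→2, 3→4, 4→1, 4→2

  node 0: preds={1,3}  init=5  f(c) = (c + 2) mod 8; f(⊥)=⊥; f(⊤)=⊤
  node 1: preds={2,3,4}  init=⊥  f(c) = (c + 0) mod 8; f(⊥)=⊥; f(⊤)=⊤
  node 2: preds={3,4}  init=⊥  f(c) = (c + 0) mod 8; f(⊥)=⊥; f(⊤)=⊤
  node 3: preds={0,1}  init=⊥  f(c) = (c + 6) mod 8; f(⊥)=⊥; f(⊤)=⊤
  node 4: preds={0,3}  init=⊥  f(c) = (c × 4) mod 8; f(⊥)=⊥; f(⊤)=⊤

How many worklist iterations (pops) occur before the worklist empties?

14

Worklist (14 pops):
  #1 pop 0: in=⊥ → 5 (no change)
  #2 pop 1: in=⊥ → ⊥ (no change)
  #3 pop 2: in=⊥ → ⊥ (no change)
  #4 pop 3: in=5 → 3 (was ⊥); enqueue [0,1,2]
  #5 pop 4: in=⊤ → ⊤ (was ⊥); enqueue []
  #6 pop 0: in=3 → 5 (no change)
  #7 pop 1: in=⊤ → ⊤ (was ⊥); enqueue [0,3]
  #8 pop 2: in=⊤ → ⊤ (was ⊥); enqueue [1]
  #9 pop 0: in=⊤ → ⊤ (was 5); enqueue [4]
  #10 pop 3: in=⊤ → ⊤ (was 3); enqueue [0,2]
  #11 pop 1: in=⊤ → ⊤ (no change)
  #12 pop 4: in=⊤ → ⊤ (no change)
  #13 pop 0: in=⊤ → ⊤ (no change)
  #14 pop 2: in=⊤ → ⊤ (no change)

Fixpoint:
  val[0] = ⊤
  val[1] = ⊤
  val[2] = ⊤
  val[3] = ⊤
  val[4] = ⊤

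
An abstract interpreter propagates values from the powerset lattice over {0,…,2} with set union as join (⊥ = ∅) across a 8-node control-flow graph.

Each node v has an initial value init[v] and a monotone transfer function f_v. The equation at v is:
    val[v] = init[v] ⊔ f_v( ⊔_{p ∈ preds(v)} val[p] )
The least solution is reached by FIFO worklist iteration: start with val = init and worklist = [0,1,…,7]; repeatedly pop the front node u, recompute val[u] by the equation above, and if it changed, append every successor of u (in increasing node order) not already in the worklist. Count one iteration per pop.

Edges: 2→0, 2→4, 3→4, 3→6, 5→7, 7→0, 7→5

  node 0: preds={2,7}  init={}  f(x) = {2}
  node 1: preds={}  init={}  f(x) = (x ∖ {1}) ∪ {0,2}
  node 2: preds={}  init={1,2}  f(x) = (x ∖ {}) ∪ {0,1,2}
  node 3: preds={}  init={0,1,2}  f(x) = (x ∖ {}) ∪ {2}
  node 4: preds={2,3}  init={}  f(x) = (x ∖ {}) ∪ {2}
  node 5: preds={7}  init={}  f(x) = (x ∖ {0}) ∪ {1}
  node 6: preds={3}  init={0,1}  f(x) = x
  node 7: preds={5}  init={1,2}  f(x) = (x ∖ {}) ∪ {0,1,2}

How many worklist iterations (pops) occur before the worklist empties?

10

Iteration log — 10 steps:
  step 1. node 0  ⊔preds={1,2}  new={2}  old={}  +wl: 
  step 2. node 1  ⊔preds={}  new={0,2}  old={}  +wl: 
  step 3. node 2  ⊔preds={}  new={0,1,2}  old={1,2}  +wl: 0
  step 4. node 3  ⊔preds={}  new={0,1,2}  stable
  step 5. node 4  ⊔preds={0,1,2}  new={0,1,2}  old={}  +wl: 
  step 6. node 5  ⊔preds={1,2}  new={1,2}  old={}  +wl: 
  step 7. node 6  ⊔preds={0,1,2}  new={0,1,2}  old={0,1}  +wl: 
  step 8. node 7  ⊔preds={1,2}  new={0,1,2}  old={1,2}  +wl: 5
  step 9. node 0  ⊔preds={0,1,2}  new={2}  stable
  step 10. node 5  ⊔preds={0,1,2}  new={1,2}  stable

Least fixpoint reached:
  node 0: {2}
  node 1: {0,2}
  node 2: {0,1,2}
  node 3: {0,1,2}
  node 4: {0,1,2}
  node 5: {1,2}
  node 6: {0,1,2}
  node 7: {0,1,2}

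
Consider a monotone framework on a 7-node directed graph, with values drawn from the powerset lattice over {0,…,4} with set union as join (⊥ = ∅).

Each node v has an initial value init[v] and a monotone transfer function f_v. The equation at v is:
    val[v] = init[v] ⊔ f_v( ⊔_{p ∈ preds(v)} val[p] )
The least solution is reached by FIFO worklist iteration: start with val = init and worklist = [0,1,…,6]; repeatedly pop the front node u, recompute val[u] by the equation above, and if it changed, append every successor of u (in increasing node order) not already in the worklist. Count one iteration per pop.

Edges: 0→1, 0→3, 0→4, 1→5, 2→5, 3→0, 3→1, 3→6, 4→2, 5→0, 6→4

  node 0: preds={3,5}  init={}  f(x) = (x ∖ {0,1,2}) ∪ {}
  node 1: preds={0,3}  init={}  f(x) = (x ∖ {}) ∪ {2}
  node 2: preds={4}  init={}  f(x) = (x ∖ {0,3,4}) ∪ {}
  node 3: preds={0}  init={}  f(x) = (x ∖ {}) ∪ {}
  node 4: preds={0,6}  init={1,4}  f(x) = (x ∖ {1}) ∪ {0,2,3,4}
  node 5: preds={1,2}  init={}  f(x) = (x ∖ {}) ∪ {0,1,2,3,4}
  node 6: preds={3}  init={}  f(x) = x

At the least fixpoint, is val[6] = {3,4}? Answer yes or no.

yes

Iteration log — 18 steps:
  step 1. node 0  ⊔preds={}  new={}  stable
  step 2. node 1  ⊔preds={}  new={2}  old={}  +wl: 
  step 3. node 2  ⊔preds={1,4}  new={1}  old={}  +wl: 
  step 4. node 3  ⊔preds={}  new={}  stable
  step 5. node 4  ⊔preds={}  new={0,1,2,3,4}  old={1,4}  +wl: 2
  step 6. node 5  ⊔preds={1,2}  new={0,1,2,3,4}  old={}  +wl: 0
  step 7. node 6  ⊔preds={}  new={}  stable
  step 8. node 2  ⊔preds={0,1,2,3,4}  new={1,2}  old={1}  +wl: 5
  step 9. node 0  ⊔preds={0,1,2,3,4}  new={3,4}  old={}  +wl: 1,3,4
  step 10. node 5  ⊔preds={1,2}  new={0,1,2,3,4}  stable
  step 11. node 1  ⊔preds={3,4}  new={2,3,4}  old={2}  +wl: 5
  step 12. node 3  ⊔preds={3,4}  new={3,4}  old={}  +wl: 0,1,6
  step 13. node 4  ⊔preds={3,4}  new={0,1,2,3,4}  stable
  step 14. node 5  ⊔preds={1,2,3,4}  new={0,1,2,3,4}  stable
  step 15. node 0  ⊔preds={0,1,2,3,4}  new={3,4}  stable
  step 16. node 1  ⊔preds={3,4}  new={2,3,4}  stable
  step 17. node 6  ⊔preds={3,4}  new={3,4}  old={}  +wl: 4
  step 18. node 4  ⊔preds={3,4}  new={0,1,2,3,4}  stable

Least fixpoint reached:
  node 0: {3,4}
  node 1: {2,3,4}
  node 2: {1,2}
  node 3: {3,4}
  node 4: {0,1,2,3,4}
  node 5: {0,1,2,3,4}
  node 6: {3,4}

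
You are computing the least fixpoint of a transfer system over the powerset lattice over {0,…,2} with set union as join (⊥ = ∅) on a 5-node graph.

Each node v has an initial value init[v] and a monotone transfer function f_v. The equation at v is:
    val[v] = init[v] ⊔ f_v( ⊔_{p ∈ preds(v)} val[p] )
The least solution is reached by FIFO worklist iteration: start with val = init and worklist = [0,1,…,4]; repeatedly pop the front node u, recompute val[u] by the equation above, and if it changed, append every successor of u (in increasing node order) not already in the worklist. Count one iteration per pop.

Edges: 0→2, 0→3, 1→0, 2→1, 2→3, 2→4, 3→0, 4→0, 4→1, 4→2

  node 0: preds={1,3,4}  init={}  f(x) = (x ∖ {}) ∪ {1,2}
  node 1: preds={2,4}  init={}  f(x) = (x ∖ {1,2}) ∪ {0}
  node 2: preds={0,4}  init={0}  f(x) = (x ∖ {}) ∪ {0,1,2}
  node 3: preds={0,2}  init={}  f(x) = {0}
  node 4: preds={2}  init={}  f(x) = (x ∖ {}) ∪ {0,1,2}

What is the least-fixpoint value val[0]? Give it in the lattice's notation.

{0,1,2}

Iteration log — 9 steps:
  step 1. node 0  ⊔preds={}  new={1,2}  old={}  +wl: 
  step 2. node 1  ⊔preds={0}  new={0}  old={}  +wl: 0
  step 3. node 2  ⊔preds={1,2}  new={0,1,2}  old={0}  +wl: 1
  step 4. node 3  ⊔preds={0,1,2}  new={0}  old={}  +wl: 
  step 5. node 4  ⊔preds={0,1,2}  new={0,1,2}  old={}  +wl: 2
  step 6. node 0  ⊔preds={0,1,2}  new={0,1,2}  old={1,2}  +wl: 3
  step 7. node 1  ⊔preds={0,1,2}  new={0}  stable
  step 8. node 2  ⊔preds={0,1,2}  new={0,1,2}  stable
  step 9. node 3  ⊔preds={0,1,2}  new={0}  stable

Least fixpoint reached:
  node 0: {0,1,2}
  node 1: {0}
  node 2: {0,1,2}
  node 3: {0}
  node 4: {0,1,2}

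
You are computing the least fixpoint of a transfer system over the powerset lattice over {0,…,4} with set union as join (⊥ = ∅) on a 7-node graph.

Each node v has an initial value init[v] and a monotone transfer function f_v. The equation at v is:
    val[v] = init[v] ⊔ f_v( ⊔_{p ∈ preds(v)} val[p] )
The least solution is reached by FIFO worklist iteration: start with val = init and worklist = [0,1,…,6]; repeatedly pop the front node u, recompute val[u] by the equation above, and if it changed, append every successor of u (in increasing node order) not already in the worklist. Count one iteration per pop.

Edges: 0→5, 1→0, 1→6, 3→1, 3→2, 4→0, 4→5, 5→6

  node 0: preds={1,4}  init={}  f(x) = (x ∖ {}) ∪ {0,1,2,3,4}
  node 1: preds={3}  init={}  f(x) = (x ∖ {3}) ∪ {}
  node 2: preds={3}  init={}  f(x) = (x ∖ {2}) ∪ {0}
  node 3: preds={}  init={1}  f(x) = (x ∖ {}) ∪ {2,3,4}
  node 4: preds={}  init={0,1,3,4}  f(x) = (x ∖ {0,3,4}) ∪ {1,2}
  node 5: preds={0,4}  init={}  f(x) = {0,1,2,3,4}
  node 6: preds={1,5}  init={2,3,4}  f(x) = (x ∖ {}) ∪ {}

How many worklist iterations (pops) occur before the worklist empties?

Worklist (12 pops):
  #1 pop 0: in={0,1,3,4} → {0,1,2,3,4} (was {}); enqueue []
  #2 pop 1: in={1} → {1} (was {}); enqueue [0]
  #3 pop 2: in={1} → {0,1} (was {}); enqueue []
  #4 pop 3: in={} → {1,2,3,4} (was {1}); enqueue [1,2]
  #5 pop 4: in={} → {0,1,2,3,4} (was {0,1,3,4}); enqueue []
  #6 pop 5: in={0,1,2,3,4} → {0,1,2,3,4} (was {}); enqueue []
  #7 pop 6: in={0,1,2,3,4} → {0,1,2,3,4} (was {2,3,4}); enqueue []
  #8 pop 0: in={0,1,2,3,4} → {0,1,2,3,4} (no change)
  #9 pop 1: in={1,2,3,4} → {1,2,4} (was {1}); enqueue [0,6]
  #10 pop 2: in={1,2,3,4} → {0,1,3,4} (was {0,1}); enqueue []
  #11 pop 0: in={0,1,2,3,4} → {0,1,2,3,4} (no change)
  #12 pop 6: in={0,1,2,3,4} → {0,1,2,3,4} (no change)

Fixpoint:
  val[0] = {0,1,2,3,4}
  val[1] = {1,2,4}
  val[2] = {0,1,3,4}
  val[3] = {1,2,3,4}
  val[4] = {0,1,2,3,4}
  val[5] = {0,1,2,3,4}
  val[6] = {0,1,2,3,4}

12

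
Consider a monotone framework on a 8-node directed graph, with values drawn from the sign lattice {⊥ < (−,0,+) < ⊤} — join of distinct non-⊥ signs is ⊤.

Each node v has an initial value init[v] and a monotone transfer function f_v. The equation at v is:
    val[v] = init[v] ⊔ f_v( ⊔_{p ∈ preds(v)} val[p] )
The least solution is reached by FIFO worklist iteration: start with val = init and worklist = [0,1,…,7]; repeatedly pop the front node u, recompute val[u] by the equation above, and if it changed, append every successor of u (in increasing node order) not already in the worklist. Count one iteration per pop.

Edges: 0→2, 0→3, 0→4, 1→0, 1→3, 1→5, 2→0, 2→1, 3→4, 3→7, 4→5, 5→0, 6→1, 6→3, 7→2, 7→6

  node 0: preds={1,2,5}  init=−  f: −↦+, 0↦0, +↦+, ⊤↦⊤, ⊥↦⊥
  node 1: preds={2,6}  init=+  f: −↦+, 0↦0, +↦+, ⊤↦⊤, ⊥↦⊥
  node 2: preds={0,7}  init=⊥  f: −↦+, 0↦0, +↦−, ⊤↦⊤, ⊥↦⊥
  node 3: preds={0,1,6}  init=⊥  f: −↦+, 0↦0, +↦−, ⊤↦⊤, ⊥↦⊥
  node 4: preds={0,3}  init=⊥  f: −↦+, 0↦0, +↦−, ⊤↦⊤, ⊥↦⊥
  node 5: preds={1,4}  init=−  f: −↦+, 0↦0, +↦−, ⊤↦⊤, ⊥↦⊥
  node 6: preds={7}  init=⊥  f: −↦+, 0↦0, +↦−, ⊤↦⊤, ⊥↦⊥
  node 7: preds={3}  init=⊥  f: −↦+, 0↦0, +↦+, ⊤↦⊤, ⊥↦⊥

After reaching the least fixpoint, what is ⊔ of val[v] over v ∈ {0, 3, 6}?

⊤

Worklist (16 pops):
  #1 pop 0: in=⊤ → ⊤ (was −); enqueue []
  #2 pop 1: in=⊥ → + (no change)
  #3 pop 2: in=⊤ → ⊤ (was ⊥); enqueue [0,1]
  #4 pop 3: in=⊤ → ⊤ (was ⊥); enqueue []
  #5 pop 4: in=⊤ → ⊤ (was ⊥); enqueue []
  #6 pop 5: in=⊤ → ⊤ (was −); enqueue []
  #7 pop 6: in=⊥ → ⊥ (no change)
  #8 pop 7: in=⊤ → ⊤ (was ⊥); enqueue [2,6]
  #9 pop 0: in=⊤ → ⊤ (no change)
  #10 pop 1: in=⊤ → ⊤ (was +); enqueue [0,3,5]
  #11 pop 2: in=⊤ → ⊤ (no change)
  #12 pop 6: in=⊤ → ⊤ (was ⊥); enqueue [1]
  #13 pop 0: in=⊤ → ⊤ (no change)
  #14 pop 3: in=⊤ → ⊤ (no change)
  #15 pop 5: in=⊤ → ⊤ (no change)
  #16 pop 1: in=⊤ → ⊤ (no change)

Fixpoint:
  val[0] = ⊤
  val[1] = ⊤
  val[2] = ⊤
  val[3] = ⊤
  val[4] = ⊤
  val[5] = ⊤
  val[6] = ⊤
  val[7] = ⊤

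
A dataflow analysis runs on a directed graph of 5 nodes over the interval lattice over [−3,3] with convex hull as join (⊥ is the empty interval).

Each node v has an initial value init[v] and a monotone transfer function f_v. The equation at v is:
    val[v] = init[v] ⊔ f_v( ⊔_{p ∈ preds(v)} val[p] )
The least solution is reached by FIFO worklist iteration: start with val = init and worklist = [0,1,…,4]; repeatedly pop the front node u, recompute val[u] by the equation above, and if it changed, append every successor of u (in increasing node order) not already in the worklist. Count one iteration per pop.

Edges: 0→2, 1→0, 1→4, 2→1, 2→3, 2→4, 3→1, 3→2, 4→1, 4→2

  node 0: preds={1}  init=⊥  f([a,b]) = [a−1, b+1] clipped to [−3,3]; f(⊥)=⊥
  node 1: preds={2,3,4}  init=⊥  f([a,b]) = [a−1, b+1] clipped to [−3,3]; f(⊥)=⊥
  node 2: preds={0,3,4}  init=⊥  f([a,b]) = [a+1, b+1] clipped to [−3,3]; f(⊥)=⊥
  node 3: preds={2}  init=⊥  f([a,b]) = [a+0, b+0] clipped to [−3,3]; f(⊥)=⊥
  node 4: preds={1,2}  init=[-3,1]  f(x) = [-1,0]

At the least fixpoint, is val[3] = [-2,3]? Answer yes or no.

yes

Trace (14 dequeues):
  [1] u=0 | in ⊥ | out ⊥ | ==
  [2] u=1 | in [-3,1] | out [-3,2] | prev ⊥ | push {0}
  [3] u=2 | in [-3,1] | out [-2,2] | prev ⊥ | push {1}
  [4] u=3 | in [-2,2] | out [-2,2] | prev ⊥ | push {2}
  [5] u=4 | in [-3,2] | out [-3,1] | ==
  [6] u=0 | in [-3,2] | out [-3,3] | prev ⊥ | push {}
  [7] u=1 | in [-3,2] | out [-3,3] | prev [-3,2] | push {0,4}
  [8] u=2 | in [-3,3] | out [-2,3] | prev [-2,2] | push {1,3}
  [9] u=0 | in [-3,3] | out [-3,3] | ==
  [10] u=4 | in [-3,3] | out [-3,1] | ==
  [11] u=1 | in [-3,3] | out [-3,3] | ==
  [12] u=3 | in [-2,3] | out [-2,3] | prev [-2,2] | push {1,2}
  [13] u=1 | in [-3,3] | out [-3,3] | ==
  [14] u=2 | in [-3,3] | out [-2,3] | ==

Converged values:
  [0] [-3,3]
  [1] [-3,3]
  [2] [-2,3]
  [3] [-2,3]
  [4] [-3,1]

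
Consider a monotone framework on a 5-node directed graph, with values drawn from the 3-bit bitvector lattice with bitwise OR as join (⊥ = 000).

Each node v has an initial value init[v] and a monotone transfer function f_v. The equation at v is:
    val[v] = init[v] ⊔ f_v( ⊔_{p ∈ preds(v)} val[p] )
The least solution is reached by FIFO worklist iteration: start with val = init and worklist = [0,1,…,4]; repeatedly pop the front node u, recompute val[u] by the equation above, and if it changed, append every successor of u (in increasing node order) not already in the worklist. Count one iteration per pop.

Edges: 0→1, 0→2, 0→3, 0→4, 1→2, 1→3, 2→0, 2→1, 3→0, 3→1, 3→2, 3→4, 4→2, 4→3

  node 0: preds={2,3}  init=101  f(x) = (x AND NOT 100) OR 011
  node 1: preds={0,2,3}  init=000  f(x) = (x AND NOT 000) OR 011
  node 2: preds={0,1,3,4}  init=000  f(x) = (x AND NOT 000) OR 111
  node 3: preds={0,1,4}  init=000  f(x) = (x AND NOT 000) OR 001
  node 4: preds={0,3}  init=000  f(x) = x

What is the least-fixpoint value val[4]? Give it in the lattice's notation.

Trace (9 dequeues):
  [1] u=0 | in 000 | out 111 | prev 101 | push {}
  [2] u=1 | in 111 | out 111 | prev 000 | push {}
  [3] u=2 | in 111 | out 111 | prev 000 | push {0,1}
  [4] u=3 | in 111 | out 111 | prev 000 | push {2}
  [5] u=4 | in 111 | out 111 | prev 000 | push {3}
  [6] u=0 | in 111 | out 111 | ==
  [7] u=1 | in 111 | out 111 | ==
  [8] u=2 | in 111 | out 111 | ==
  [9] u=3 | in 111 | out 111 | ==

Converged values:
  [0] 111
  [1] 111
  [2] 111
  [3] 111
  [4] 111

111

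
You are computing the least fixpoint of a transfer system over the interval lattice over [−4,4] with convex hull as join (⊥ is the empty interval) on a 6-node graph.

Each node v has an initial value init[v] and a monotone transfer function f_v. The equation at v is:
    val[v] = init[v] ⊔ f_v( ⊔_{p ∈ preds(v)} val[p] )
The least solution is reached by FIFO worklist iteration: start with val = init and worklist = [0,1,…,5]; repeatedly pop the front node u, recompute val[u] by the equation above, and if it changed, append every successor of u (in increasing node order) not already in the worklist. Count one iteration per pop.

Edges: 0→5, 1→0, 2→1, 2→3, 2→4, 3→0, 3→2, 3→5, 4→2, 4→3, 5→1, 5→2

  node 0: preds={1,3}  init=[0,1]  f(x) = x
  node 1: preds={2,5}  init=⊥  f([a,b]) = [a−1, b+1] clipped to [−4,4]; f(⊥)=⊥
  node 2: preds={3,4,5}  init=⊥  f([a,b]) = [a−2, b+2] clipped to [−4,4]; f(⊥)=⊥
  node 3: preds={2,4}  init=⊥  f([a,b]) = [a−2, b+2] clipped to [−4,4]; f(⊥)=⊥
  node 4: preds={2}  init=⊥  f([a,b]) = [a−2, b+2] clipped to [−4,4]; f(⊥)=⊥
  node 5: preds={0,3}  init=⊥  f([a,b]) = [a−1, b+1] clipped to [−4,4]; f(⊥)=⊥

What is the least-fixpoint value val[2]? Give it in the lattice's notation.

[-4,4]

Trace (19 dequeues):
  [1] u=0 | in ⊥ | out [0,1] | ==
  [2] u=1 | in ⊥ | out ⊥ | ==
  [3] u=2 | in ⊥ | out ⊥ | ==
  [4] u=3 | in ⊥ | out ⊥ | ==
  [5] u=4 | in ⊥ | out ⊥ | ==
  [6] u=5 | in [0,1] | out [-1,2] | prev ⊥ | push {1,2}
  [7] u=1 | in [-1,2] | out [-2,3] | prev ⊥ | push {0}
  [8] u=2 | in [-1,2] | out [-3,4] | prev ⊥ | push {1,3,4}
  [9] u=0 | in [-2,3] | out [-2,3] | prev [0,1] | push {5}
  [10] u=1 | in [-3,4] | out [-4,4] | prev [-2,3] | push {0}
  [11] u=3 | in [-3,4] | out [-4,4] | prev ⊥ | push {2}
  [12] u=4 | in [-3,4] | out [-4,4] | prev ⊥ | push {3}
  [13] u=5 | in [-4,4] | out [-4,4] | prev [-1,2] | push {1}
  [14] u=0 | in [-4,4] | out [-4,4] | prev [-2,3] | push {5}
  [15] u=2 | in [-4,4] | out [-4,4] | prev [-3,4] | push {4}
  [16] u=3 | in [-4,4] | out [-4,4] | ==
  [17] u=1 | in [-4,4] | out [-4,4] | ==
  [18] u=5 | in [-4,4] | out [-4,4] | ==
  [19] u=4 | in [-4,4] | out [-4,4] | ==

Converged values:
  [0] [-4,4]
  [1] [-4,4]
  [2] [-4,4]
  [3] [-4,4]
  [4] [-4,4]
  [5] [-4,4]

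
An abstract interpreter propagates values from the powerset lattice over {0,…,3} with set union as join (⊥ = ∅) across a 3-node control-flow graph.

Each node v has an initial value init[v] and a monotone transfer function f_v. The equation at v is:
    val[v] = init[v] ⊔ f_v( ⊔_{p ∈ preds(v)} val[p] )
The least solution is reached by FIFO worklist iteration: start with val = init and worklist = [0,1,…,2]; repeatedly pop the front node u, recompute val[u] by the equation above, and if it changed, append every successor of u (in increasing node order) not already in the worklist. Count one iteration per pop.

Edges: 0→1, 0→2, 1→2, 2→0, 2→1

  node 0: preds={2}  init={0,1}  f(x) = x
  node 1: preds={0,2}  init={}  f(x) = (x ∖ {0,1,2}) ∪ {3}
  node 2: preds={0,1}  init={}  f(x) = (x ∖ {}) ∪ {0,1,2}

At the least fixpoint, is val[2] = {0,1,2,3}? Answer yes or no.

Iteration log — 6 steps:
  step 1. node 0  ⊔preds={}  new={0,1}  stable
  step 2. node 1  ⊔preds={0,1}  new={3}  old={}  +wl: 
  step 3. node 2  ⊔preds={0,1,3}  new={0,1,2,3}  old={}  +wl: 0,1
  step 4. node 0  ⊔preds={0,1,2,3}  new={0,1,2,3}  old={0,1}  +wl: 2
  step 5. node 1  ⊔preds={0,1,2,3}  new={3}  stable
  step 6. node 2  ⊔preds={0,1,2,3}  new={0,1,2,3}  stable

Least fixpoint reached:
  node 0: {0,1,2,3}
  node 1: {3}
  node 2: {0,1,2,3}

yes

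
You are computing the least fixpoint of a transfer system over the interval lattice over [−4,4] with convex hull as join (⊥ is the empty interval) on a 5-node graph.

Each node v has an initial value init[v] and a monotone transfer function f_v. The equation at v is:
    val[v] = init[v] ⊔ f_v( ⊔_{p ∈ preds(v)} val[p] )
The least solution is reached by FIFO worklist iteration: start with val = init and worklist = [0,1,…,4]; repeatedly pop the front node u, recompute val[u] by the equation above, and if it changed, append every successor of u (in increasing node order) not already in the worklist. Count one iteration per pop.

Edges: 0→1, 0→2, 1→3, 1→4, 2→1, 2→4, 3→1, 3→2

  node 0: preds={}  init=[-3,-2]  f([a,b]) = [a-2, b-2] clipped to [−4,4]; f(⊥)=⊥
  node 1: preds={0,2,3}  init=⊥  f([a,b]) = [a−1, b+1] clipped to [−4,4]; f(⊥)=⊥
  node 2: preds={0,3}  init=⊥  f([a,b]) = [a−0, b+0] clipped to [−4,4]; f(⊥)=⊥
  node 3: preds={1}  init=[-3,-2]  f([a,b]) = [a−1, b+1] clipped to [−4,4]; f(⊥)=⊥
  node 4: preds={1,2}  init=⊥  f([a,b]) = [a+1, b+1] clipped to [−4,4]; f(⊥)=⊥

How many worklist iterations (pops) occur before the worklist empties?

18

Trace (18 dequeues):
  [1] u=0 | in ⊥ | out [-3,-2] | ==
  [2] u=1 | in [-3,-2] | out [-4,-1] | prev ⊥ | push {}
  [3] u=2 | in [-3,-2] | out [-3,-2] | prev ⊥ | push {1}
  [4] u=3 | in [-4,-1] | out [-4,0] | prev [-3,-2] | push {2}
  [5] u=4 | in [-4,-1] | out [-3,0] | prev ⊥ | push {}
  [6] u=1 | in [-4,0] | out [-4,1] | prev [-4,-1] | push {3,4}
  [7] u=2 | in [-4,0] | out [-4,0] | prev [-3,-2] | push {1}
  [8] u=3 | in [-4,1] | out [-4,2] | prev [-4,0] | push {2}
  [9] u=4 | in [-4,1] | out [-3,2] | prev [-3,0] | push {}
  [10] u=1 | in [-4,2] | out [-4,3] | prev [-4,1] | push {3,4}
  [11] u=2 | in [-4,2] | out [-4,2] | prev [-4,0] | push {1}
  [12] u=3 | in [-4,3] | out [-4,4] | prev [-4,2] | push {2}
  [13] u=4 | in [-4,3] | out [-3,4] | prev [-3,2] | push {}
  [14] u=1 | in [-4,4] | out [-4,4] | prev [-4,3] | push {3,4}
  [15] u=2 | in [-4,4] | out [-4,4] | prev [-4,2] | push {1}
  [16] u=3 | in [-4,4] | out [-4,4] | ==
  [17] u=4 | in [-4,4] | out [-3,4] | ==
  [18] u=1 | in [-4,4] | out [-4,4] | ==

Converged values:
  [0] [-3,-2]
  [1] [-4,4]
  [2] [-4,4]
  [3] [-4,4]
  [4] [-3,4]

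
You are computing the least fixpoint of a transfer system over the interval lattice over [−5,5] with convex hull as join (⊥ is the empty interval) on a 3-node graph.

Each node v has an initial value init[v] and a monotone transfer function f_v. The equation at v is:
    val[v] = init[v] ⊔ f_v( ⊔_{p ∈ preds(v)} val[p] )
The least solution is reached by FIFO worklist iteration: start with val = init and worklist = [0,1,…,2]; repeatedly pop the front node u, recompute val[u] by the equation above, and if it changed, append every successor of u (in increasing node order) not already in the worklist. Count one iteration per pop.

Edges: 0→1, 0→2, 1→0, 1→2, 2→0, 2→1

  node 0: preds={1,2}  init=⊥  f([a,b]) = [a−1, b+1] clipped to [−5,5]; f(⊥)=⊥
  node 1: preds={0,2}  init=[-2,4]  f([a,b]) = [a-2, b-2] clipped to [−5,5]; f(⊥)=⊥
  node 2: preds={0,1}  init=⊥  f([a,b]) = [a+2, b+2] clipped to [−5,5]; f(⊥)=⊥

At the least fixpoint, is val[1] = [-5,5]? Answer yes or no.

Iteration log — 6 steps:
  step 1. node 0  ⊔preds=[-2,4]  new=[-3,5]  old=⊥  +wl: 
  step 2. node 1  ⊔preds=[-3,5]  new=[-5,4]  old=[-2,4]  +wl: 0
  step 3. node 2  ⊔preds=[-5,5]  new=[-3,5]  old=⊥  +wl: 1
  step 4. node 0  ⊔preds=[-5,5]  new=[-5,5]  old=[-3,5]  +wl: 2
  step 5. node 1  ⊔preds=[-5,5]  new=[-5,4]  stable
  step 6. node 2  ⊔preds=[-5,5]  new=[-3,5]  stable

Least fixpoint reached:
  node 0: [-5,5]
  node 1: [-5,4]
  node 2: [-3,5]

no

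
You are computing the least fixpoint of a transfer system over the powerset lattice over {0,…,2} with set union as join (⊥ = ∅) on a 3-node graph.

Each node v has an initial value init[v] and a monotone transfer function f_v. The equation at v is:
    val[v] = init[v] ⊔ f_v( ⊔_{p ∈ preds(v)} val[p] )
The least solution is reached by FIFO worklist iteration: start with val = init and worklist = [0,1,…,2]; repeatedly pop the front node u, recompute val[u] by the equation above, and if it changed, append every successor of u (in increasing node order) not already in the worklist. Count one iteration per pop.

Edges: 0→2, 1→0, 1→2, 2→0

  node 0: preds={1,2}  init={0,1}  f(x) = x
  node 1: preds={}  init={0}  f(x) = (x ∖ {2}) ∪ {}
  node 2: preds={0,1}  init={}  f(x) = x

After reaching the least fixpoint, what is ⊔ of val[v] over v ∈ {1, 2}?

Trace (4 dequeues):
  [1] u=0 | in {0} | out {0,1} | ==
  [2] u=1 | in {} | out {0} | ==
  [3] u=2 | in {0,1} | out {0,1} | prev {} | push {0}
  [4] u=0 | in {0,1} | out {0,1} | ==

Converged values:
  [0] {0,1}
  [1] {0}
  [2] {0,1}

{0,1}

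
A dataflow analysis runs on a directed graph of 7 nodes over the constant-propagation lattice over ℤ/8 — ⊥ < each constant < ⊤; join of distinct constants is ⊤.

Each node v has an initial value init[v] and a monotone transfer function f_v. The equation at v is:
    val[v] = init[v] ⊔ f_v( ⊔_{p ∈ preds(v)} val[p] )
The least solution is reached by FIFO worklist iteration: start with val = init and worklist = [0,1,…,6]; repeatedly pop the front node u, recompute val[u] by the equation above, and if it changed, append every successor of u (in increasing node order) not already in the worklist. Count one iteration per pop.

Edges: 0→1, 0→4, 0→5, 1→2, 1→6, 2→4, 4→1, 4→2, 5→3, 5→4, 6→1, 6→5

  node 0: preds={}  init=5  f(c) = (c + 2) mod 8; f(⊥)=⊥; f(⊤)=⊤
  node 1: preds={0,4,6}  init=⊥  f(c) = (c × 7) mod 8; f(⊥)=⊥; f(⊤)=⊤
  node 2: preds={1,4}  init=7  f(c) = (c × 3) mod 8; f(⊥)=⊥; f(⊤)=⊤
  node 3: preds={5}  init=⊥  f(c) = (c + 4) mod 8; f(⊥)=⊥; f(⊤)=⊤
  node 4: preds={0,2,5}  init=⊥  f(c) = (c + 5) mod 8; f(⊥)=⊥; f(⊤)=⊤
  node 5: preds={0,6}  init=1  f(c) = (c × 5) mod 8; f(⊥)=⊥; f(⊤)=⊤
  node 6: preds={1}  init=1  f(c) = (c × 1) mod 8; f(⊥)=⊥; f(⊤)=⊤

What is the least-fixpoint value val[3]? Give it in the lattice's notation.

Worklist (12 pops):
  #1 pop 0: in=⊥ → 5 (no change)
  #2 pop 1: in=⊤ → ⊤ (was ⊥); enqueue []
  #3 pop 2: in=⊤ → ⊤ (was 7); enqueue []
  #4 pop 3: in=1 → 5 (was ⊥); enqueue []
  #5 pop 4: in=⊤ → ⊤ (was ⊥); enqueue [1,2]
  #6 pop 5: in=⊤ → ⊤ (was 1); enqueue [3,4]
  #7 pop 6: in=⊤ → ⊤ (was 1); enqueue [5]
  #8 pop 1: in=⊤ → ⊤ (no change)
  #9 pop 2: in=⊤ → ⊤ (no change)
  #10 pop 3: in=⊤ → ⊤ (was 5); enqueue []
  #11 pop 4: in=⊤ → ⊤ (no change)
  #12 pop 5: in=⊤ → ⊤ (no change)

Fixpoint:
  val[0] = 5
  val[1] = ⊤
  val[2] = ⊤
  val[3] = ⊤
  val[4] = ⊤
  val[5] = ⊤
  val[6] = ⊤

⊤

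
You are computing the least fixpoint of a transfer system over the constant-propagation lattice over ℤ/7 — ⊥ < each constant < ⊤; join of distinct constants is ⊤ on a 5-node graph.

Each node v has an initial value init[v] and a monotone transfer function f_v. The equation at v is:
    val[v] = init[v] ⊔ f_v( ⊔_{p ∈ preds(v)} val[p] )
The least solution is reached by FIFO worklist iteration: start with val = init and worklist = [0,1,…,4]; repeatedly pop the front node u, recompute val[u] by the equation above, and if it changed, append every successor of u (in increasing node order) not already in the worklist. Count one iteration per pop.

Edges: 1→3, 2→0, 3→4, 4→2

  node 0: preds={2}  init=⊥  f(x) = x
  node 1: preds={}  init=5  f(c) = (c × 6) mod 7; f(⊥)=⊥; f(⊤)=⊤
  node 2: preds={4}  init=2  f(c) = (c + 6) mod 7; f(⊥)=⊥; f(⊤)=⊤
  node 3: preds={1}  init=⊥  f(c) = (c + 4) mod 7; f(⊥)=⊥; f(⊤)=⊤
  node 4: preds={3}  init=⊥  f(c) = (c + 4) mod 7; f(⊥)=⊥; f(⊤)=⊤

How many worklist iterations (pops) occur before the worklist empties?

Trace (7 dequeues):
  [1] u=0 | in 2 | out 2 | prev ⊥ | push {}
  [2] u=1 | in ⊥ | out 5 | ==
  [3] u=2 | in ⊥ | out 2 | ==
  [4] u=3 | in 5 | out 2 | prev ⊥ | push {}
  [5] u=4 | in 2 | out 6 | prev ⊥ | push {2}
  [6] u=2 | in 6 | out ⊤ | prev 2 | push {0}
  [7] u=0 | in ⊤ | out ⊤ | prev 2 | push {}

Converged values:
  [0] ⊤
  [1] 5
  [2] ⊤
  [3] 2
  [4] 6

7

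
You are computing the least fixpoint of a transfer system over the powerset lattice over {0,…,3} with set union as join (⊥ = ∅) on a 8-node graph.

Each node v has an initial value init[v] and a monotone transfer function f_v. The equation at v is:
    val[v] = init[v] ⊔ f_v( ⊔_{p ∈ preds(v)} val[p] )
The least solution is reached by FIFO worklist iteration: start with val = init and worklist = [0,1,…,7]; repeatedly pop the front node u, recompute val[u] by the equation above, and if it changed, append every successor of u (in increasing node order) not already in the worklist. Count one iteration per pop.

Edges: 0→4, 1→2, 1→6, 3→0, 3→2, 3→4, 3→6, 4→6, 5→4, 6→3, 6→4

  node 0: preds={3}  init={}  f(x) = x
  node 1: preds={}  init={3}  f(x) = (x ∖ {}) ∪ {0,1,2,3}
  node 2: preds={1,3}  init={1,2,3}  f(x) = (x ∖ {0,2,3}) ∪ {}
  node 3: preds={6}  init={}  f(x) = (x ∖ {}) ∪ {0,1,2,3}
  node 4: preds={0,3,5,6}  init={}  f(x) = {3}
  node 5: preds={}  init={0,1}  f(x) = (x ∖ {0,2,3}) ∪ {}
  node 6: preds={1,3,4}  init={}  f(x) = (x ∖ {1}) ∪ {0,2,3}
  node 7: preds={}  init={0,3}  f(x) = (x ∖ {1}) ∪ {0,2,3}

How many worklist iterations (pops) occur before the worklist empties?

12

Iteration log — 12 steps:
  step 1. node 0  ⊔preds={}  new={}  stable
  step 2. node 1  ⊔preds={}  new={0,1,2,3}  old={3}  +wl: 
  step 3. node 2  ⊔preds={0,1,2,3}  new={1,2,3}  stable
  step 4. node 3  ⊔preds={}  new={0,1,2,3}  old={}  +wl: 0,2
  step 5. node 4  ⊔preds={0,1,2,3}  new={3}  old={}  +wl: 
  step 6. node 5  ⊔preds={}  new={0,1}  stable
  step 7. node 6  ⊔preds={0,1,2,3}  new={0,2,3}  old={}  +wl: 3,4
  step 8. node 7  ⊔preds={}  new={0,2,3}  old={0,3}  +wl: 
  step 9. node 0  ⊔preds={0,1,2,3}  new={0,1,2,3}  old={}  +wl: 
  step 10. node 2  ⊔preds={0,1,2,3}  new={1,2,3}  stable
  step 11. node 3  ⊔preds={0,2,3}  new={0,1,2,3}  stable
  step 12. node 4  ⊔preds={0,1,2,3}  new={3}  stable

Least fixpoint reached:
  node 0: {0,1,2,3}
  node 1: {0,1,2,3}
  node 2: {1,2,3}
  node 3: {0,1,2,3}
  node 4: {3}
  node 5: {0,1}
  node 6: {0,2,3}
  node 7: {0,2,3}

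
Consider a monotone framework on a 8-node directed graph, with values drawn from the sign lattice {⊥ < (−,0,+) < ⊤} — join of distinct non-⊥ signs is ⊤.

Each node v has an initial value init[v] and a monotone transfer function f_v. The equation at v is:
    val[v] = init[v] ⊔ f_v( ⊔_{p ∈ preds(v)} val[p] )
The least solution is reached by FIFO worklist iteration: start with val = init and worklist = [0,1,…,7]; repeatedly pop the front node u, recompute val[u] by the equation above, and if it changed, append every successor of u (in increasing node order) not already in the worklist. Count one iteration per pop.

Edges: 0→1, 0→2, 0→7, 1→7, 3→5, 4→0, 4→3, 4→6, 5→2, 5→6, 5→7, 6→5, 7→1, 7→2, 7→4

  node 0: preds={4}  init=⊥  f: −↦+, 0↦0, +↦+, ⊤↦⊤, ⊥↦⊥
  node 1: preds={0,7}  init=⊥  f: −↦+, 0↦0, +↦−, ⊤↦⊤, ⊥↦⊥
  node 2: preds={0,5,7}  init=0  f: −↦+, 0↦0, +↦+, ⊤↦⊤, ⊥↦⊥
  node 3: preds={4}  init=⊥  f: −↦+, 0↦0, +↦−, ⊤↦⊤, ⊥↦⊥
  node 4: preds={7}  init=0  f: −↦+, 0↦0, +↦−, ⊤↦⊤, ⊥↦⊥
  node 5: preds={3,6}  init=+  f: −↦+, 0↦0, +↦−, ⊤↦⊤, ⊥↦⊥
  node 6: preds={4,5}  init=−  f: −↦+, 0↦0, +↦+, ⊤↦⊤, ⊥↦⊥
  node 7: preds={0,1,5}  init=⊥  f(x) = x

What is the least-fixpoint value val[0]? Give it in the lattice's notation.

Iteration log — 20 steps:
  step 1. node 0  ⊔preds=0  new=0  old=⊥  +wl: 
  step 2. node 1  ⊔preds=0  new=0  old=⊥  +wl: 
  step 3. node 2  ⊔preds=⊤  new=⊤  old=0  +wl: 
  step 4. node 3  ⊔preds=0  new=0  old=⊥  +wl: 
  step 5. node 4  ⊔preds=⊥  new=0  stable
  step 6. node 5  ⊔preds=⊤  new=⊤  old=+  +wl: 2
  step 7. node 6  ⊔preds=⊤  new=⊤  old=−  +wl: 5
  step 8. node 7  ⊔preds=⊤  new=⊤  old=⊥  +wl: 1,4
  step 9. node 2  ⊔preds=⊤  new=⊤  stable
  step 10. node 5  ⊔preds=⊤  new=⊤  stable
  step 11. node 1  ⊔preds=⊤  new=⊤  old=0  +wl: 7
  step 12. node 4  ⊔preds=⊤  new=⊤  old=0  +wl: 0,3,6
  step 13. node 7  ⊔preds=⊤  new=⊤  stable
  step 14. node 0  ⊔preds=⊤  new=⊤  old=0  +wl: 1,2,7
  step 15. node 3  ⊔preds=⊤  new=⊤  old=0  +wl: 5
  step 16. node 6  ⊔preds=⊤  new=⊤  stable
  step 17. node 1  ⊔preds=⊤  new=⊤  stable
  step 18. node 2  ⊔preds=⊤  new=⊤  stable
  step 19. node 7  ⊔preds=⊤  new=⊤  stable
  step 20. node 5  ⊔preds=⊤  new=⊤  stable

Least fixpoint reached:
  node 0: ⊤
  node 1: ⊤
  node 2: ⊤
  node 3: ⊤
  node 4: ⊤
  node 5: ⊤
  node 6: ⊤
  node 7: ⊤

⊤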